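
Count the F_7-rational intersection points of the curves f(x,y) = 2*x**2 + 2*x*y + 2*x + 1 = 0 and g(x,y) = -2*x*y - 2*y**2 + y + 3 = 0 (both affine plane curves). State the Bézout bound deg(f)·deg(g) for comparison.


Common zeros: {(1, 1), (3, 4), (5, 3)}; count = 3; Bézout bound = 4.

deg(f) = 2, deg(g) = 2, so Bézout bound = 4.
Scan x ∈ F_7. For each x, list the y ∈ F_7 with f(x, y) ≡ 0 and those with g(x, y) ≡ 0 (mod 7); the common zeros in that column are the intersection.
  x = 0: f ≡ 0 at y ∈ ∅; g ≡ 0 at y ∈ {5, 6}; common: ∅.
  x = 1: f ≡ 0 at y ∈ {1}; g ≡ 0 at y ∈ {1, 2}; common: {1}.
  x = 2: f ≡ 0 at y ∈ {2}; g ≡ 0 at y ∈ ∅; common: ∅.
  x = 3: f ≡ 0 at y ∈ {4}; g ≡ 0 at y ∈ {4}; common: {4}.
  x = 4: f ≡ 0 at y ∈ {1}; g ≡ 0 at y ∈ ∅; common: ∅.
  x = 5: f ≡ 0 at y ∈ {3}; g ≡ 0 at y ∈ {3}; common: {3}.
  x = 6: f ≡ 0 at y ∈ {4}; g ≡ 0 at y ∈ ∅; common: ∅.
Collecting: common zeros = {(1, 1), (3, 4), (5, 3)}, so the count is 3.
Comparison with the Bézout bound: 3 ≤ 4 = deg(f)·deg(g), as expected for curves with no common component (the affine F_7-count falls short of the bound because intersections may lie at infinity, over extension fields, or carry multiplicity).


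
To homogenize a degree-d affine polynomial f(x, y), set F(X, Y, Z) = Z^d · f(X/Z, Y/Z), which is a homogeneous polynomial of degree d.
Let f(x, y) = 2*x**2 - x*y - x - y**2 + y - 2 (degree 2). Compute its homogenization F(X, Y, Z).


F(X, Y, Z) = 2*X**2 - X*Y - X*Z - Y**2 + Y*Z - 2*Z**2

deg(f) = 2.
Substitute x = X/Z, y = Y/Z into f, then multiply by Z^2.
  monomial 2·x^2·y^0 ↦ 2·X^2·Y^0·Z^0.
  monomial -1·x^1·y^1 ↦ -1·X^1·Y^1·Z^0.
  monomial -1·x^1·y^0 ↦ -1·X^1·Y^0·Z^1.
  monomial -1·x^0·y^2 ↦ -1·X^0·Y^2·Z^0.
  monomial 1·x^0·y^1 ↦ 1·X^0·Y^1·Z^1.
  monomial -2·x^0·y^0 ↦ -2·X^0·Y^0·Z^2.
Collecting: F(X, Y, Z) = 2*X**2 - X*Y - X*Z - Y**2 + Y*Z - 2*Z**2.


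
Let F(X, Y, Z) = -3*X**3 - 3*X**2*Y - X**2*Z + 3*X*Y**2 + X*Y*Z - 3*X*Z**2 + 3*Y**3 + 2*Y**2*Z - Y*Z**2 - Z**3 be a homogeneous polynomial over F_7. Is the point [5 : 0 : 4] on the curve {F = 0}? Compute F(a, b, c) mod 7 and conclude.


F(5,0,4) ≡ 5 (mod 7); P is NOT on the curve.

Evaluate F(5, 0, 4) term-by-term (mod 7).
  -3*X**3 ↦ -3·125·1·1 = -375
  -3*X**2*Y ↦ -3·25·0·1 = 0
  -X**2*Z ↦ -1·25·1·4 = -100
  3*X*Y**2 ↦ 3·5·0·1 = 0
  X*Y*Z ↦ 1·5·0·4 = 0
  -3*X*Z**2 ↦ -3·5·1·16 = -240
  3*Y**3 ↦ 3·1·0·1 = 0
  2*Y**2*Z ↦ 2·1·0·4 = 0
  -Y*Z**2 ↦ -1·1·0·16 = 0
  -Z**3 ↦ -1·1·1·64 = -64
Sum: F(5, 0, 4) = (-375) + (0) + (-100) + (0) + (0) + (-240) + (0) + (0) + (0) + (-64) = -779.
Reducing mod 7: -779 ≡ 5 (mod 7).
Since F(a, b, c) ≡ 5 ≠ 0 (mod 7), P does NOT lie on the curve.


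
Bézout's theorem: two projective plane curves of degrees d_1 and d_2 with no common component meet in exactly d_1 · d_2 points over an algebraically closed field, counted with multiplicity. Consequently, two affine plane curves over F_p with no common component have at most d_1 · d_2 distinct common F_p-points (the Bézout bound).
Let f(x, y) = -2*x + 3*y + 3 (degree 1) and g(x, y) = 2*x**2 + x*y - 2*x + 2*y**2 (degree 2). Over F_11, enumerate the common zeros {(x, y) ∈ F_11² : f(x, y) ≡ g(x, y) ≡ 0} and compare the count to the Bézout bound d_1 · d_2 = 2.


Common zeros: {(2, 4)}; count = 1; Bézout bound = 2.

deg(f) = 1, deg(g) = 2, so Bézout bound = 2.
Scan x ∈ F_11. For each x, list the y ∈ F_11 with f(x, y) ≡ 0 and those with g(x, y) ≡ 0 (mod 11); the common zeros in that column are the intersection.
  x = 0: f ≡ 0 at y ∈ {10}; g ≡ 0 at y ∈ {0}; common: ∅.
  x = 1: f ≡ 0 at y ∈ {7}; g ≡ 0 at y ∈ {0, 5}; common: ∅.
  x = 2: f ≡ 0 at y ∈ {4}; g ≡ 0 at y ∈ {4, 6}; common: {4}.
  x = 3: f ≡ 0 at y ∈ {1}; g ≡ 0 at y ∈ {5, 10}; common: ∅.
  x = 4: f ≡ 0 at y ∈ {9}; g ≡ 0 at y ∈ {10}; common: ∅.
  x = 5: f ≡ 0 at y ∈ {6}; g ≡ 0 at y ∈ ∅; common: ∅.
  x = 6: f ≡ 0 at y ∈ {3}; g ≡ 0 at y ∈ ∅; common: ∅.
  x = 7: f ≡ 0 at y ∈ {0}; g ≡ 0 at y ∈ {6, 7}; common: ∅.
  x = 8: f ≡ 0 at y ∈ {8}; g ≡ 0 at y ∈ {3, 4}; common: ∅.
  x = 9: f ≡ 0 at y ∈ {5}; g ≡ 0 at y ∈ ∅; common: ∅.
  x = 10: f ≡ 0 at y ∈ {2}; g ≡ 0 at y ∈ ∅; common: ∅.
Collecting: common zeros = {(2, 4)}, so the count is 1.
Comparison with the Bézout bound: 1 ≤ 2 = deg(f)·deg(g), as expected for curves with no common component (the affine F_11-count falls short of the bound because intersections may lie at infinity, over extension fields, or carry multiplicity).


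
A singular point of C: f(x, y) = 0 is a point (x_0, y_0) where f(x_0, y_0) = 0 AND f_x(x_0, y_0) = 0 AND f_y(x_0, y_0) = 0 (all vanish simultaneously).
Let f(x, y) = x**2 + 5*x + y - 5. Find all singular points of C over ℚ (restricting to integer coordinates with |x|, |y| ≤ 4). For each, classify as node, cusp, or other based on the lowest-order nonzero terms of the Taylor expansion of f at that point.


No singular points in the scanned grid; C is smooth there.

Compute partial derivatives:
  f_x = 2*x + 5.
  f_y = 1.
f_y = 1 is a nonzero constant, so f_y never vanishes: no point (x, y) can satisfy f = f_x = f_y = 0. In particular no (x, y) ∈ {−4, ..., 4}² is singular; the curve is smooth.


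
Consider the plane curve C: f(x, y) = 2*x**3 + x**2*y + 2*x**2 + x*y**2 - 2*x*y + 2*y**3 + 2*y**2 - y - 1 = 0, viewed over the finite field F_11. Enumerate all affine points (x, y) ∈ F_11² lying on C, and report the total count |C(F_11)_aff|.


Affine F_11-points: {(0, 10), (2, 3), (3, 3), (4, 5), (4, 7), (5, 6), (6, 9), (8, 1), (9, 1), (9, 3), (9, 7), (10, 7)}; count = 12.

For each of the 121 pairs (x, y) ∈ F_11², evaluate f(x, y) mod 11. Record the zeros.
  x = 0: [0↦10, 1↦2, 2↦10, 3↦2, 4↦1, 5↦8, 6↦2, 7↦6, 8↦10, 9↦4, 10↦0]  zeros at y ∈ {10}
  x = 1: [0↦3, 1↦6, 2↦5, 3↦1, 4↦6, 5↦10, 6↦3, 7↦8, 8↦4, 9↦3, 10↦6]  zeros at y ∈ ∅
  x = 2: [0↦1, 1↦6, 2↦9, 3↦0, 4↦2, 5↦5, 6↦10, 7↦7, 8↦8, 9↦3, 10↦4]  zeros at y ∈ {3}
  x = 3: [0↦5, 1↦3, 2↦1, 3↦0, 4↦1, 5↦5, 6↦2, 7↦4, 8↦1, 9↦5, 10↦6]  zeros at y ∈ {3}
  x = 4: [0↦5, 1↦9, 2↦4, 3↦2, 4↦4, 5↦0, 6↦2, 7↦0, 8↦6, 9↦10, 10↦2]  zeros at y ∈ {5, 7}
  x = 5: [0↦2, 1↦3, 2↦8, 3↦7, 4↦1, 5↦2, 6↦0, 7↦7, 8↦2, 9↦8, 10↦4]  zeros at y ∈ {6}
  x = 6: [0↦8, 1↦8, 2↦3, 3↦5, 4↦4, 5↦1, 6↦8, 7↦4, 8↦1, 9↦0, 10↦2]  zeros at y ∈ {9}
  x = 7: [0↦2, 1↦3, 2↦1, 3↦8, 4↦3, 5↦9, 6↦5, 7↦3, 8↦4, 9↦9, 10↦8]  zeros at y ∈ ∅
  x = 8: [0↦7, 1↦0, 2↦3, 3↦6, 4↦10, 5↦5, 6↦3, 7↦5, 8↦1, 9↦3, 10↦1]  zeros at y ∈ {1}
  x = 9: [0↦2, 1↦0, 2↦10, 3↦0, 4↦4, 5↦1, 6↦3, 7↦0, 8↦4, 9↦5, 10↦4]  zeros at y ∈ {1, 3, 7}
  x = 10: [0↦10, 1↦4, 2↦1, 3↦2, 4↦8, 5↦9, 6↦6, 7↦0, 8↦3, 9↦5, 10↦7]  zeros at y ∈ {7}
Collecting zeros: affine points = {(0, 10), (2, 3), (3, 3), (4, 5), (4, 7), (5, 6), (6, 9), (8, 1), (9, 1), (9, 3), (9, 7), (10, 7)}.
Total count |C(F_11)_aff| = 12.


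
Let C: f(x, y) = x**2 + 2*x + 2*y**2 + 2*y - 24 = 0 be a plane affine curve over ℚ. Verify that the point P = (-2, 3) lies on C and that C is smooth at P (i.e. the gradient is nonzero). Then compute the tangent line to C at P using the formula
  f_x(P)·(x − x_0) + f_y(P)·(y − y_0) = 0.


Tangent line at P: -2*x + 14*y - 46 = 0.

Step 1: f(-2, 3) = 0, so P lies on C.
Step 2: partial derivatives
  f_x(x, y) = 2*x + 2, f_y(x, y) = 4*y + 2.
  f_x(P) = -2, f_y(P) = 14 (gradient nonzero, so P is smooth).
Step 3: tangent line at P: -2·(x − -2) + 14·(y − 3) = 0.
Expanding: -2*x + 14*y - 46 = 0.


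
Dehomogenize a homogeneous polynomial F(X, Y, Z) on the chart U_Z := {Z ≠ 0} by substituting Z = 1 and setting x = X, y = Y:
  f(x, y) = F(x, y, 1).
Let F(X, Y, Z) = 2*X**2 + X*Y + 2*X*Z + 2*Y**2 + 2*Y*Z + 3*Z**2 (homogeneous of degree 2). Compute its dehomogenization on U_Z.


f(x, y) = 2*x**2 + x*y + 2*x + 2*y**2 + 2*y + 3

On U_Z we set Z = 1. Each monomial c·X^i·Y^j·Z^k in F becomes c·x^i·y^j·1^k = c·x^i·y^j.
Substituting Z = 1: F(X, Y, 1) = 2*x**2 + x*y + 2*x + 2*y**2 + 2*y + 3.
Note: deg(f) ≤ deg(F) = 2; strict inequality happens when F is divisible by Z (lost terms).


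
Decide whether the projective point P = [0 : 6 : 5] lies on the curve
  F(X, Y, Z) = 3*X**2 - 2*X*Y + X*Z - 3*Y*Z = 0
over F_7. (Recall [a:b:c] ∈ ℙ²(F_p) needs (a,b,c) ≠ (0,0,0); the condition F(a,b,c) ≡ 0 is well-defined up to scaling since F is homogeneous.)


F(0,6,5) ≡ 1 (mod 7); P is NOT on the curve.

Evaluate F(0, 6, 5) term-by-term (mod 7).
  3*X**2 ↦ 3·0·1·1 = 0
  -2*X*Y ↦ -2·0·6·1 = 0
  X*Z ↦ 1·0·1·5 = 0
  -3*Y*Z ↦ -3·1·6·5 = -90
Sum: F(0, 6, 5) = (0) + (0) + (0) + (-90) = -90.
Reducing mod 7: -90 ≡ 1 (mod 7).
Since F(a, b, c) ≡ 1 ≠ 0 (mod 7), P does NOT lie on the curve.


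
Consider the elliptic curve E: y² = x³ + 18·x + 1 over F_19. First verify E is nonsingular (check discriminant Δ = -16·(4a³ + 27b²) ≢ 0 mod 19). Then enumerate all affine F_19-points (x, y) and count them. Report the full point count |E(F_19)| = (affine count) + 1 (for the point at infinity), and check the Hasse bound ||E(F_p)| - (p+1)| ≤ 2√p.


Affine points = {(0, 1), (0, 18), (1, 1), (1, 18), (2, 8), (2, 11), (3, 5), (3, 14), (4, 2), (4, 17), (5, 8), (5, 11), (8, 7), (8, 12), (12, 8), (12, 11), (13, 0), (15, 6), (15, 13), (18, 1), (18, 18)}; affine count = 21; |E(F_19)| = 22.

Discriminant check: Δ ∝ 4a³ + 27b² = 4·18³ + 27·1² = 4·5832 + 27·1 ≡ 4 (mod 19). Nonzero ⇒ E is nonsingular.
For each x ∈ F_19, compute rhs = x³ + 18·x + 1 mod 19, then count y ∈ F_19 with y² ≡ rhs.
  x = 0: rhs = 1, matching y values: 1, 18 (2 points).
  x = 1: rhs = 1, matching y values: 1, 18 (2 points).
  x = 2: rhs = 7, matching y values: 8, 11 (2 points).
  x = 3: rhs = 6, matching y values: 5, 14 (2 points).
  x = 4: rhs = 4, matching y values: 2, 17 (2 points).
  x = 5: rhs = 7, matching y values: 8, 11 (2 points).
  x = 6: rhs = 2, matching y values: none (0 points).
  x = 7: rhs = 14, matching y values: none (0 points).
  x = 8: rhs = 11, matching y values: 7, 12 (2 points).
  x = 9: rhs = 18, matching y values: none (0 points).
  x = 10: rhs = 3, matching y values: none (0 points).
  x = 11: rhs = 10, matching y values: none (0 points).
  x = 12: rhs = 7, matching y values: 8, 11 (2 points).
  x = 13: rhs = 0, matching y values: 0 (1 points).
  x = 14: rhs = 14, matching y values: none (0 points).
  x = 15: rhs = 17, matching y values: 6, 13 (2 points).
  x = 16: rhs = 15, matching y values: none (0 points).
  x = 17: rhs = 14, matching y values: none (0 points).
  x = 18: rhs = 1, matching y values: 1, 18 (2 points).
Total affine count: 21.
Full point count |E(F_19)| = 21 + 1 = 22.
Hasse bound: |22 − (19+1)| = |2| = 2 ≤ 2√19 ≈ 8.7178 ✓.


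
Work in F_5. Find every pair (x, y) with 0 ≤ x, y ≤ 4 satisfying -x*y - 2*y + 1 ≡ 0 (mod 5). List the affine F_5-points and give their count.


Affine F_5-points: {(0, 3), (1, 2), (2, 4), (4, 1)}; count = 4.

For each of the 25 pairs (x, y) ∈ F_5², evaluate f(x, y) mod 5. Record the zeros.
  x = 0: [0↦1, 1↦4, 2↦2, 3↦0, 4↦3]  zeros at y ∈ {3}
  x = 1: [0↦1, 1↦3, 2↦0, 3↦2, 4↦4]  zeros at y ∈ {2}
  x = 2: [0↦1, 1↦2, 2↦3, 3↦4, 4↦0]  zeros at y ∈ {4}
  x = 3: [0↦1, 1↦1, 2↦1, 3↦1, 4↦1]  zeros at y ∈ ∅
  x = 4: [0↦1, 1↦0, 2↦4, 3↦3, 4↦2]  zeros at y ∈ {1}
Collecting zeros: affine points = {(0, 3), (1, 2), (2, 4), (4, 1)}.
Total count |C(F_5)_aff| = 4.


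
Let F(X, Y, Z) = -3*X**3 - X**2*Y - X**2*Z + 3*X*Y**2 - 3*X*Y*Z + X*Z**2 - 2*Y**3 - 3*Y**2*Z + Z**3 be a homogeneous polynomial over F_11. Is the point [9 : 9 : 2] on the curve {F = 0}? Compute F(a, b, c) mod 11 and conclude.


F(9,9,2) ≡ 1 (mod 11); P is NOT on the curve.

Evaluate F(9, 9, 2) term-by-term (mod 11).
  -3*X**3 ↦ -3·729·1·1 = -2187
  -X**2*Y ↦ -1·81·9·1 = -729
  -X**2*Z ↦ -1·81·1·2 = -162
  3*X*Y**2 ↦ 3·9·81·1 = 2187
  -3*X*Y*Z ↦ -3·9·9·2 = -486
  X*Z**2 ↦ 1·9·1·4 = 36
  -2*Y**3 ↦ -2·1·729·1 = -1458
  -3*Y**2*Z ↦ -3·1·81·2 = -486
  Z**3 ↦ 1·1·1·8 = 8
Sum: F(9, 9, 2) = (-2187) + (-729) + (-162) + (2187) + (-486) + (36) + (-1458) + (-486) + (8) = -3277.
Reducing mod 11: -3277 ≡ 1 (mod 11).
Since F(a, b, c) ≡ 1 ≠ 0 (mod 11), P does NOT lie on the curve.


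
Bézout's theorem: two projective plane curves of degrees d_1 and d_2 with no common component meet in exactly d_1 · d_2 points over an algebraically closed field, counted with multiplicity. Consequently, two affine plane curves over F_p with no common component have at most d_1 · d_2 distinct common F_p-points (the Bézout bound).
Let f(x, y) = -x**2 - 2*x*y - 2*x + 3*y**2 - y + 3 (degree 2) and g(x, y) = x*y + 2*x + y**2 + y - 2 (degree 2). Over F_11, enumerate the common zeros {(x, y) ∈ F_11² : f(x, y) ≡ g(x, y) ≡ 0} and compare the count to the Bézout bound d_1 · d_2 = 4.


Common zeros: {(1, 0), (4, 8)}; count = 2; Bézout bound = 4.

deg(f) = 2, deg(g) = 2, so Bézout bound = 4.
Scan x ∈ F_11. For each x, list the y ∈ F_11 with f(x, y) ≡ 0 and those with g(x, y) ≡ 0 (mod 11); the common zeros in that column are the intersection.
  x = 0: f ≡ 0 at y ∈ {7, 8}; g ≡ 0 at y ∈ {1, 9}; common: ∅.
  x = 1: f ≡ 0 at y ∈ {0, 1}; g ≡ 0 at y ∈ {0, 9}; common: {0}.
  x = 2: f ≡ 0 at y ∈ ∅; g ≡ 0 at y ∈ {9, 10}; common: ∅.
  x = 3: f ≡ 0 at y ∈ ∅; g ≡ 0 at y ∈ {9}; common: ∅.
  x = 4: f ≡ 0 at y ∈ {6, 8}; g ≡ 0 at y ∈ {8, 9}; common: {8}.
  x = 5: f ≡ 0 at y ∈ ∅; g ≡ 0 at y ∈ {7, 9}; common: ∅.
  x = 6: f ≡ 0 at y ∈ {1, 7}; g ≡ 0 at y ∈ {6, 9}; common: ∅.
  x = 7: f ≡ 0 at y ∈ ∅; g ≡ 0 at y ∈ {5, 9}; common: ∅.
  x = 8: f ≡ 0 at y ∈ {0, 2}; g ≡ 0 at y ∈ {4, 9}; common: ∅.
  x = 9: f ≡ 0 at y ∈ ∅; g ≡ 0 at y ∈ {3, 9}; common: ∅.
  x = 10: f ≡ 0 at y ∈ ∅; g ≡ 0 at y ∈ {2, 9}; common: ∅.
Collecting: common zeros = {(1, 0), (4, 8)}, so the count is 2.
Comparison with the Bézout bound: 2 ≤ 4 = deg(f)·deg(g), as expected for curves with no common component (the affine F_11-count falls short of the bound because intersections may lie at infinity, over extension fields, or carry multiplicity).


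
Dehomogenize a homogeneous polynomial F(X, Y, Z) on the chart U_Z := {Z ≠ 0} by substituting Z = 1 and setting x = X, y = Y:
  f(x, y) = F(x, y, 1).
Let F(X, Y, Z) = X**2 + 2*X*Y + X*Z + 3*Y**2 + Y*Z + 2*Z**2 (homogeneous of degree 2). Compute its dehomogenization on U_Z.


f(x, y) = x**2 + 2*x*y + x + 3*y**2 + y + 2

On U_Z we set Z = 1. Each monomial c·X^i·Y^j·Z^k in F becomes c·x^i·y^j·1^k = c·x^i·y^j.
Substituting Z = 1: F(X, Y, 1) = x**2 + 2*x*y + x + 3*y**2 + y + 2.
Note: deg(f) ≤ deg(F) = 2; strict inequality happens when F is divisible by Z (lost terms).


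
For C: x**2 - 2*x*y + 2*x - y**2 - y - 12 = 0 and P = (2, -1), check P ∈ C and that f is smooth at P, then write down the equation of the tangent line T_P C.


Tangent line at P: 8*x - 3*y - 19 = 0.

Step 1: f(2, -1) = 0, so P lies on C.
Step 2: partial derivatives
  f_x(x, y) = 2*x - 2*y + 2, f_y(x, y) = -2*x - 2*y - 1.
  f_x(P) = 8, f_y(P) = -3 (gradient nonzero, so P is smooth).
Step 3: tangent line at P: 8·(x − 2) + -3·(y − -1) = 0.
Expanding: 8*x - 3*y - 19 = 0.


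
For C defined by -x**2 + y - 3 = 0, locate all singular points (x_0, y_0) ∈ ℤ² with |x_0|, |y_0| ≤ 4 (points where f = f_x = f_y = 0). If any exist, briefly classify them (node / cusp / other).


No singular points in the scanned grid; C is smooth there.

Compute partial derivatives:
  f_x = -2*x.
  f_y = 1.
f_y = 1 is a nonzero constant, so f_y never vanishes: no point (x, y) can satisfy f = f_x = f_y = 0. In particular no (x, y) ∈ {−4, ..., 4}² is singular; the curve is smooth.


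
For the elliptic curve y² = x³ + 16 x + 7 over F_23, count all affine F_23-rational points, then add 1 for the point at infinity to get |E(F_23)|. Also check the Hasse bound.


Affine points = {(1, 1), (1, 22), (2, 1), (2, 22), (3, 6), (3, 17), (7, 5), (7, 18), (8, 7), (8, 16), (9, 11), (9, 12), (12, 8), (12, 15), (14, 10), (14, 13), (16, 9), (16, 14), (18, 3), (18, 20), (20, 1), (20, 22), (21, 6), (21, 17), (22, 6), (22, 17)}; affine count = 26; |E(F_23)| = 27.

Discriminant check: Δ ∝ 4a³ + 27b² = 4·16³ + 27·7² = 4·4096 + 27·49 ≡ 20 (mod 23). Nonzero ⇒ E is nonsingular.
For each x ∈ F_23, compute rhs = x³ + 16·x + 7 mod 23, then count y ∈ F_23 with y² ≡ rhs.
  x = 0: rhs = 7, matching y values: none (0 points).
  x = 1: rhs = 1, matching y values: 1, 22 (2 points).
  x = 2: rhs = 1, matching y values: 1, 22 (2 points).
  x = 3: rhs = 13, matching y values: 6, 17 (2 points).
  x = 4: rhs = 20, matching y values: none (0 points).
  x = 5: rhs = 5, matching y values: none (0 points).
  x = 6: rhs = 20, matching y values: none (0 points).
  x = 7: rhs = 2, matching y values: 5, 18 (2 points).
  x = 8: rhs = 3, matching y values: 7, 16 (2 points).
  x = 9: rhs = 6, matching y values: 11, 12 (2 points).
  x = 10: rhs = 17, matching y values: none (0 points).
  x = 11: rhs = 19, matching y values: none (0 points).
  x = 12: rhs = 18, matching y values: 8, 15 (2 points).
  x = 13: rhs = 20, matching y values: none (0 points).
  x = 14: rhs = 8, matching y values: 10, 13 (2 points).
  x = 15: rhs = 11, matching y values: none (0 points).
  x = 16: rhs = 12, matching y values: 9, 14 (2 points).
  x = 17: rhs = 17, matching y values: none (0 points).
  x = 18: rhs = 9, matching y values: 3, 20 (2 points).
  x = 19: rhs = 17, matching y values: none (0 points).
  x = 20: rhs = 1, matching y values: 1, 22 (2 points).
  x = 21: rhs = 13, matching y values: 6, 17 (2 points).
  x = 22: rhs = 13, matching y values: 6, 17 (2 points).
Total affine count: 26.
Full point count |E(F_23)| = 26 + 1 = 27.
Hasse bound: |27 − (23+1)| = |3| = 3 ≤ 2√23 ≈ 9.5917 ✓.


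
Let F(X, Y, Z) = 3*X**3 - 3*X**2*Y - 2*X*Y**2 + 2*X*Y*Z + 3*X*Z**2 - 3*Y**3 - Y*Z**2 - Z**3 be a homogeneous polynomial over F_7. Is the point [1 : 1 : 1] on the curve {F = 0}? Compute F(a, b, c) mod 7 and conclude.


F(1,1,1) ≡ 5 (mod 7); P is NOT on the curve.

Evaluate F(1, 1, 1) term-by-term (mod 7).
  3*X**3 ↦ 3·1·1·1 = 3
  -3*X**2*Y ↦ -3·1·1·1 = -3
  -2*X*Y**2 ↦ -2·1·1·1 = -2
  2*X*Y*Z ↦ 2·1·1·1 = 2
  3*X*Z**2 ↦ 3·1·1·1 = 3
  -3*Y**3 ↦ -3·1·1·1 = -3
  -Y*Z**2 ↦ -1·1·1·1 = -1
  -Z**3 ↦ -1·1·1·1 = -1
Sum: F(1, 1, 1) = (3) + (-3) + (-2) + (2) + (3) + (-3) + (-1) + (-1) = -2.
Reducing mod 7: -2 ≡ 5 (mod 7).
Since F(a, b, c) ≡ 5 ≠ 0 (mod 7), P does NOT lie on the curve.


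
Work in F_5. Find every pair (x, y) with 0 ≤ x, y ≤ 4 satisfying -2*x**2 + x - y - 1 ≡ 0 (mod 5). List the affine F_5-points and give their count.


Affine F_5-points: {(0, 4), (1, 3), (2, 3), (3, 4), (4, 1)}; count = 5.

For each of the 25 pairs (x, y) ∈ F_5², evaluate f(x, y) mod 5. Record the zeros.
  x = 0: [0↦4, 1↦3, 2↦2, 3↦1, 4↦0]  zeros at y ∈ {4}
  x = 1: [0↦3, 1↦2, 2↦1, 3↦0, 4↦4]  zeros at y ∈ {3}
  x = 2: [0↦3, 1↦2, 2↦1, 3↦0, 4↦4]  zeros at y ∈ {3}
  x = 3: [0↦4, 1↦3, 2↦2, 3↦1, 4↦0]  zeros at y ∈ {4}
  x = 4: [0↦1, 1↦0, 2↦4, 3↦3, 4↦2]  zeros at y ∈ {1}
Collecting zeros: affine points = {(0, 4), (1, 3), (2, 3), (3, 4), (4, 1)}.
Total count |C(F_5)_aff| = 5.


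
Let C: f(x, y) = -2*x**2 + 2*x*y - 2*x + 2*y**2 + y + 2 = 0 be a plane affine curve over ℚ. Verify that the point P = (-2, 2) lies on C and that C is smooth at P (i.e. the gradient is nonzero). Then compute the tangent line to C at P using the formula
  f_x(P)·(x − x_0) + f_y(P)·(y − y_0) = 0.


Tangent line at P: 10*x + 5*y + 10 = 0.

Step 1: f(-2, 2) = 0, so P lies on C.
Step 2: partial derivatives
  f_x(x, y) = -4*x + 2*y - 2, f_y(x, y) = 2*x + 4*y + 1.
  f_x(P) = 10, f_y(P) = 5 (gradient nonzero, so P is smooth).
Step 3: tangent line at P: 10·(x − -2) + 5·(y − 2) = 0.
Expanding: 10*x + 5*y + 10 = 0.


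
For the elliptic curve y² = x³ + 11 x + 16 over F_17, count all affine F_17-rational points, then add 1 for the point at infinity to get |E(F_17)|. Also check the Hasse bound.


Affine points = {(0, 4), (0, 13), (3, 5), (3, 12), (5, 3), (5, 14), (6, 3), (6, 14), (8, 2), (8, 15), (10, 2), (10, 15), (16, 2), (16, 15)}; affine count = 14; |E(F_17)| = 15.

Discriminant check: Δ ∝ 4a³ + 27b² = 4·11³ + 27·16² = 4·1331 + 27·256 ≡ 13 (mod 17). Nonzero ⇒ E is nonsingular.
For each x ∈ F_17, compute rhs = x³ + 11·x + 16 mod 17, then count y ∈ F_17 with y² ≡ rhs.
  x = 0: rhs = 16, matching y values: 4, 13 (2 points).
  x = 1: rhs = 11, matching y values: none (0 points).
  x = 2: rhs = 12, matching y values: none (0 points).
  x = 3: rhs = 8, matching y values: 5, 12 (2 points).
  x = 4: rhs = 5, matching y values: none (0 points).
  x = 5: rhs = 9, matching y values: 3, 14 (2 points).
  x = 6: rhs = 9, matching y values: 3, 14 (2 points).
  x = 7: rhs = 11, matching y values: none (0 points).
  x = 8: rhs = 4, matching y values: 2, 15 (2 points).
  x = 9: rhs = 11, matching y values: none (0 points).
  x = 10: rhs = 4, matching y values: 2, 15 (2 points).
  x = 11: rhs = 6, matching y values: none (0 points).
  x = 12: rhs = 6, matching y values: none (0 points).
  x = 13: rhs = 10, matching y values: none (0 points).
  x = 14: rhs = 7, matching y values: none (0 points).
  x = 15: rhs = 3, matching y values: none (0 points).
  x = 16: rhs = 4, matching y values: 2, 15 (2 points).
Total affine count: 14.
Full point count |E(F_17)| = 14 + 1 = 15.
Hasse bound: |15 − (17+1)| = |-3| = 3 ≤ 2√17 ≈ 8.2462 ✓.


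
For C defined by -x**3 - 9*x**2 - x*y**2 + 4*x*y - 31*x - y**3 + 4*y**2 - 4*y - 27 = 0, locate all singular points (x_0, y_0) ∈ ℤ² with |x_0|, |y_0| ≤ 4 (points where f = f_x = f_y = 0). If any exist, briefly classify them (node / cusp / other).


Singular points: {(-3, 2)}; classification: cusp.

Compute partial derivatives:
  f_x = -3*x**2 - 18*x - y**2 + 4*y - 31.
  f_y = -2*x*y + 4*x - 3*y**2 + 8*y - 4.
Scan x_0 ∈ {−4, ..., 4}. For each x_0, f_y(x_0, y) is a polynomial in y; find its integer roots y ∈ {−4, ..., 4}, then test f_x and f at those candidates.
  x = -4: f_y(-4, y) = -3*y**2 + 16*y - 20; vanishes at y ∈ {2}. (-4, 2): f_x = -3 ≠ 0.
  x = -3: f_y(-3, y) = -3*y**2 + 14*y - 16; vanishes at y ∈ {2}. (-3, 2): f_x = 0, f = 0 — SINGULAR.
  x = -2: f_y(-2, y) = -3*y**2 + 12*y - 12; vanishes at y ∈ {2}. (-2, 2): f_x = -3 ≠ 0.
  x = -1: f_y(-1, y) = -3*y**2 + 10*y - 8; vanishes at y ∈ {2}. (-1, 2): f_x = -12 ≠ 0.
  x = 0: f_y(0, y) = -3*y**2 + 8*y - 4; vanishes at y ∈ {2}. (0, 2): f_x = -27 ≠ 0.
  x = 1: f_y(1, y) = -3*y**2 + 6*y; vanishes at y ∈ {0, 2}. (1, 0): f_x = -52 ≠ 0; (1, 2): f_x = -48 ≠ 0.
  x = 2: f_y(2, y) = -3*y**2 + 4*y + 4; vanishes at y ∈ {2}. (2, 2): f_x = -75 ≠ 0.
  x = 3: f_y(3, y) = -3*y**2 + 2*y + 8; vanishes at y ∈ {2}. (3, 2): f_x = -108 ≠ 0.
  x = 4: f_y(4, y) = 12 - 3*y**2; vanishes at y ∈ {-2, 2}. (4, -2): f_x = -163 ≠ 0; (4, 2): f_x = -147 ≠ 0.
Only singular point on the grid: (-3, 2).
Classify: substitute x = -3 + u, y = 2 + v and expand: f = -u**3 - u*v**2 - v**3 + v**2.
No constant or linear terms (consistent with a singular point). Quadratic part: v**2. Cubic part: -u**3 - u*v**2 - v**3.
The quadratic part v**2 is a perfect square, so there is a single (double) tangent line v = 0, i.e. y = 2. Restricting the cubic part to that line (v = 0) leaves -u**3 ≠ 0, so f is not divisible by v and the branch is v² ≈ u**3 to lowest order — this is a cusp.
Classification: cusp.


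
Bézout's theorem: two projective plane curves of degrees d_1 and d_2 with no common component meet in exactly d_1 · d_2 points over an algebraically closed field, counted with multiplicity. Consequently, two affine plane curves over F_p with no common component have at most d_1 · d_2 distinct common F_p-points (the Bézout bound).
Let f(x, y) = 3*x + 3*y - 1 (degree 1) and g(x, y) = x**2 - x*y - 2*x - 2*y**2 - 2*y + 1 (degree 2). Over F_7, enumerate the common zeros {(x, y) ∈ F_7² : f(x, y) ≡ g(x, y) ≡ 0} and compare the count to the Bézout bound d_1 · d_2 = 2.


Common zeros: {(3, 2)}; count = 1; Bézout bound = 2.

deg(f) = 1, deg(g) = 2, so Bézout bound = 2.
Scan x ∈ F_7. For each x, list the y ∈ F_7 with f(x, y) ≡ 0 and those with g(x, y) ≡ 0 (mod 7); the common zeros in that column are the intersection.
  x = 0: f ≡ 0 at y ∈ {5}; g ≡ 0 at y ∈ ∅; common: ∅.
  x = 1: f ≡ 0 at y ∈ {4}; g ≡ 0 at y ∈ {0, 2}; common: ∅.
  x = 2: f ≡ 0 at y ∈ {3}; g ≡ 0 at y ∈ ∅; common: ∅.
  x = 3: f ≡ 0 at y ∈ {2}; g ≡ 0 at y ∈ {2, 6}; common: {2}.
  x = 4: f ≡ 0 at y ∈ {1}; g ≡ 0 at y ∈ ∅; common: ∅.
  x = 5: f ≡ 0 at y ∈ {0}; g ≡ 0 at y ∈ {1, 6}; common: ∅.
  x = 6: f ≡ 0 at y ∈ {6}; g ≡ 0 at y ∈ ∅; common: ∅.
Collecting: common zeros = {(3, 2)}, so the count is 1.
Comparison with the Bézout bound: 1 ≤ 2 = deg(f)·deg(g), as expected for curves with no common component (the affine F_7-count falls short of the bound because intersections may lie at infinity, over extension fields, or carry multiplicity).


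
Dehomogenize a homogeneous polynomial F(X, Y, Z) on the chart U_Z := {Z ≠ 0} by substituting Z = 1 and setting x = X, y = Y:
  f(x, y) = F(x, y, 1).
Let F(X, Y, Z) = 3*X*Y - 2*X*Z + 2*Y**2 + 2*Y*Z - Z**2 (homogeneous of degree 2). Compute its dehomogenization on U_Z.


f(x, y) = 3*x*y - 2*x + 2*y**2 + 2*y - 1

On U_Z we set Z = 1. Each monomial c·X^i·Y^j·Z^k in F becomes c·x^i·y^j·1^k = c·x^i·y^j.
Substituting Z = 1: F(X, Y, 1) = 3*x*y - 2*x + 2*y**2 + 2*y - 1.
Note: deg(f) ≤ deg(F) = 2; strict inequality happens when F is divisible by Z (lost terms).


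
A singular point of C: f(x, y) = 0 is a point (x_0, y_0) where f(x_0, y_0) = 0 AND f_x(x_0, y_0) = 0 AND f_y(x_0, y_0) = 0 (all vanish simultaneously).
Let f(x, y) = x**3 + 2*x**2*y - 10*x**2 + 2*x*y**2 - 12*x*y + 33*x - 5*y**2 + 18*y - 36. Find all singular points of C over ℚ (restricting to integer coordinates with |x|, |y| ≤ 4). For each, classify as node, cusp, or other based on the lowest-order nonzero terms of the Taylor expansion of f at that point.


Singular points: {(3, 0)}; classification: node.

Compute partial derivatives:
  f_x = 3*x**2 + 4*x*y - 20*x + 2*y**2 - 12*y + 33.
  f_y = 2*x**2 + 4*x*y - 12*x - 10*y + 18.
Scan x_0 ∈ {−4, ..., 4}. For each x_0, f_y(x_0, y) is a polynomial in y; find its integer roots y ∈ {−4, ..., 4}, then test f_x and f at those candidates.
  x = -4: f_y(-4, y) = 98 - 26*y; no integer root y with |y| ≤ 4.
  x = -3: f_y(-3, y) = 72 - 22*y; no integer root y with |y| ≤ 4.
  x = -2: f_y(-2, y) = 50 - 18*y; no integer root y with |y| ≤ 4.
  x = -1: f_y(-1, y) = 32 - 14*y; no integer root y with |y| ≤ 4.
  x = 0: f_y(0, y) = 18 - 10*y; no integer root y with |y| ≤ 4.
  x = 1: f_y(1, y) = 8 - 6*y; no integer root y with |y| ≤ 4.
  x = 2: f_y(2, y) = 2 - 2*y; vanishes at y ∈ {1}. (2, 1): f_x = 3 ≠ 0.
  x = 3: f_y(3, y) = 2*y; vanishes at y ∈ {0}. (3, 0): f_x = 0, f = 0 — SINGULAR.
  x = 4: f_y(4, y) = 6*y + 2; no integer root y with |y| ≤ 4.
Only singular point on the grid: (3, 0).
Classify: substitute x = 3 + u, y = 0 + v and expand: f = u**3 + 2*u**2*v - u**2 + 2*u*v**2 + v**2.
No constant or linear terms (consistent with a singular point). Quadratic part: -u**2 + v**2. Cubic part: u**3 + 2*u**2*v + 2*u*v**2.
The quadratic part v**2 - u**2 = (v − u)(v + u) splits into two distinct linear factors, so there are two distinct tangent lines y − 0 = ±(x − 3) — this is a node (ordinary double point).
Classification: node.


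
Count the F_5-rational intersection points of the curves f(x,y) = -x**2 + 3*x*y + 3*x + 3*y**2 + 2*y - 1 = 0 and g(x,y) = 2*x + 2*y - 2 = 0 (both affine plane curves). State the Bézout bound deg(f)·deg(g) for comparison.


Common zeros: {(4, 2)}; count = 1; Bézout bound = 2.

deg(f) = 2, deg(g) = 1, so Bézout bound = 2.
Scan x ∈ F_5. For each x, list the y ∈ F_5 with f(x, y) ≡ 0 and those with g(x, y) ≡ 0 (mod 5); the common zeros in that column are the intersection.
  x = 0: f ≡ 0 at y ∈ {2, 4}; g ≡ 0 at y ∈ {1}; common: ∅.
  x = 1: f ≡ 0 at y ∈ ∅; g ≡ 0 at y ∈ {0}; common: ∅.
  x = 2: f ≡ 0 at y ∈ ∅; g ≡ 0 at y ∈ {4}; common: ∅.
  x = 3: f ≡ 0 at y ∈ ∅; g ≡ 0 at y ∈ {3}; common: ∅.
  x = 4: f ≡ 0 at y ∈ {0, 2}; g ≡ 0 at y ∈ {2}; common: {2}.
Collecting: common zeros = {(4, 2)}, so the count is 1.
Comparison with the Bézout bound: 1 ≤ 2 = deg(f)·deg(g), as expected for curves with no common component (the affine F_5-count falls short of the bound because intersections may lie at infinity, over extension fields, or carry multiplicity).


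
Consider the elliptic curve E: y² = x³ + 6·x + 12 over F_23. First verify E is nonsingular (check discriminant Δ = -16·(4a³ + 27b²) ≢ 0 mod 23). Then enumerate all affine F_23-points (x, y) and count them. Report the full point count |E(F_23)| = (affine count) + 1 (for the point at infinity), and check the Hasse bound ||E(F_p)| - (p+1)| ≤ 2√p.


Affine points = {(0, 9), (0, 14), (2, 3), (2, 20), (4, 10), (4, 13), (5, 11), (5, 12), (7, 11), (7, 12), (9, 6), (9, 17), (11, 11), (11, 12), (12, 8), (12, 15), (15, 2), (15, 21), (16, 8), (16, 15), (17, 6), (17, 17), (18, 8), (18, 15), (19, 4), (19, 19), (20, 6), (20, 17)}; affine count = 28; |E(F_23)| = 29.

Discriminant check: Δ ∝ 4a³ + 27b² = 4·6³ + 27·12² = 4·216 + 27·144 ≡ 14 (mod 23). Nonzero ⇒ E is nonsingular.
For each x ∈ F_23, compute rhs = x³ + 6·x + 12 mod 23, then count y ∈ F_23 with y² ≡ rhs.
  x = 0: rhs = 12, matching y values: 9, 14 (2 points).
  x = 1: rhs = 19, matching y values: none (0 points).
  x = 2: rhs = 9, matching y values: 3, 20 (2 points).
  x = 3: rhs = 11, matching y values: none (0 points).
  x = 4: rhs = 8, matching y values: 10, 13 (2 points).
  x = 5: rhs = 6, matching y values: 11, 12 (2 points).
  x = 6: rhs = 11, matching y values: none (0 points).
  x = 7: rhs = 6, matching y values: 11, 12 (2 points).
  x = 8: rhs = 20, matching y values: none (0 points).
  x = 9: rhs = 13, matching y values: 6, 17 (2 points).
  x = 10: rhs = 14, matching y values: none (0 points).
  x = 11: rhs = 6, matching y values: 11, 12 (2 points).
  x = 12: rhs = 18, matching y values: 8, 15 (2 points).
  x = 13: rhs = 10, matching y values: none (0 points).
  x = 14: rhs = 11, matching y values: none (0 points).
  x = 15: rhs = 4, matching y values: 2, 21 (2 points).
  x = 16: rhs = 18, matching y values: 8, 15 (2 points).
  x = 17: rhs = 13, matching y values: 6, 17 (2 points).
  x = 18: rhs = 18, matching y values: 8, 15 (2 points).
  x = 19: rhs = 16, matching y values: 4, 19 (2 points).
  x = 20: rhs = 13, matching y values: 6, 17 (2 points).
  x = 21: rhs = 15, matching y values: none (0 points).
  x = 22: rhs = 5, matching y values: none (0 points).
Total affine count: 28.
Full point count |E(F_23)| = 28 + 1 = 29.
Hasse bound: |29 − (23+1)| = |5| = 5 ≤ 2√23 ≈ 9.5917 ✓.


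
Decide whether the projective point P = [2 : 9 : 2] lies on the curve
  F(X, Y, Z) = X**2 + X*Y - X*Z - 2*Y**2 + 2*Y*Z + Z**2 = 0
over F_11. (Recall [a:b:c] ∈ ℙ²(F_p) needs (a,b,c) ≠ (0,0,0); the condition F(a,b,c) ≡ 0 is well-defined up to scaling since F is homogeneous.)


F(2,9,2) ≡ 6 (mod 11); P is NOT on the curve.

Evaluate F(2, 9, 2) term-by-term (mod 11).
  X**2 ↦ 1·4·1·1 = 4
  X*Y ↦ 1·2·9·1 = 18
  -X*Z ↦ -1·2·1·2 = -4
  -2*Y**2 ↦ -2·1·81·1 = -162
  2*Y*Z ↦ 2·1·9·2 = 36
  Z**2 ↦ 1·1·1·4 = 4
Sum: F(2, 9, 2) = (4) + (18) + (-4) + (-162) + (36) + (4) = -104.
Reducing mod 11: -104 ≡ 6 (mod 11).
Since F(a, b, c) ≡ 6 ≠ 0 (mod 11), P does NOT lie on the curve.


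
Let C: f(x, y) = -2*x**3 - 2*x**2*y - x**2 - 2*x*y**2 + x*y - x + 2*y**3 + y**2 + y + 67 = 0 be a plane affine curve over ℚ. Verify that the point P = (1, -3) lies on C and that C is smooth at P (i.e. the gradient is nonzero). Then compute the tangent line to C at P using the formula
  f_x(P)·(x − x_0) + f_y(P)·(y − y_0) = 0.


Tangent line at P: -18*x + 60*y + 198 = 0.

Step 1: f(1, -3) = 0, so P lies on C.
Step 2: partial derivatives
  f_x(x, y) = -6*x**2 - 4*x*y - 2*x - 2*y**2 + y - 1, f_y(x, y) = -2*x**2 - 4*x*y + x + 6*y**2 + 2*y + 1.
  f_x(P) = -18, f_y(P) = 60 (gradient nonzero, so P is smooth).
Step 3: tangent line at P: -18·(x − 1) + 60·(y − -3) = 0.
Expanding: -18*x + 60*y + 198 = 0.


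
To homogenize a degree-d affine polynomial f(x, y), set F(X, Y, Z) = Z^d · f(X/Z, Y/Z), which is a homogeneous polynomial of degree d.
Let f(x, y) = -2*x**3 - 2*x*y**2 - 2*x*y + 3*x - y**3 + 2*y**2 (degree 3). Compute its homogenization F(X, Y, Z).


F(X, Y, Z) = -2*X**3 - 2*X*Y**2 - 2*X*Y*Z + 3*X*Z**2 - Y**3 + 2*Y**2*Z

deg(f) = 3.
Substitute x = X/Z, y = Y/Z into f, then multiply by Z^3.
  monomial -2·x^3·y^0 ↦ -2·X^3·Y^0·Z^0.
  monomial -2·x^1·y^2 ↦ -2·X^1·Y^2·Z^0.
  monomial -2·x^1·y^1 ↦ -2·X^1·Y^1·Z^1.
  monomial 3·x^1·y^0 ↦ 3·X^1·Y^0·Z^2.
  monomial -1·x^0·y^3 ↦ -1·X^0·Y^3·Z^0.
  monomial 2·x^0·y^2 ↦ 2·X^0·Y^2·Z^1.
Collecting: F(X, Y, Z) = -2*X**3 - 2*X*Y**2 - 2*X*Y*Z + 3*X*Z**2 - Y**3 + 2*Y**2*Z.


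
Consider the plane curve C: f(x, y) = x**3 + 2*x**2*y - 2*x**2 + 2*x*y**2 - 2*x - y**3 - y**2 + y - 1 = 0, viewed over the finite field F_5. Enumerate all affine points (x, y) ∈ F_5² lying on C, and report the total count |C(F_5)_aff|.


Affine F_5-points: {(1, 4), (2, 0), (2, 4), (3, 1)}; count = 4.

For each of the 25 pairs (x, y) ∈ F_5², evaluate f(x, y) mod 5. Record the zeros.
  x = 0: [0↦4, 1↦3, 2↦4, 3↦1, 4↦3]  zeros at y ∈ ∅
  x = 1: [0↦1, 1↦4, 2↦3, 3↦2, 4↦0]  zeros at y ∈ {4}
  x = 2: [0↦0, 1↦1, 2↦2, 3↦2, 4↦0]  zeros at y ∈ {0, 4}
  x = 3: [0↦2, 1↦0, 2↦2, 3↦2, 4↦4]  zeros at y ∈ {1}
  x = 4: [0↦3, 1↦2, 2↦4, 3↦3, 4↦3]  zeros at y ∈ ∅
Collecting zeros: affine points = {(1, 4), (2, 0), (2, 4), (3, 1)}.
Total count |C(F_5)_aff| = 4.


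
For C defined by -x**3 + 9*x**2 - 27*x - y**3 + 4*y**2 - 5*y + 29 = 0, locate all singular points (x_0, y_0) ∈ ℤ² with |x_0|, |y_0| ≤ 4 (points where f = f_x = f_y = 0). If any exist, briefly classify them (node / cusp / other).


Singular points: {(3, 1)}; classification: cusp.

Compute partial derivatives:
  f_x = -3*x**2 + 18*x - 27.
  f_y = -3*y**2 + 8*y - 5.
Scan x_0 ∈ {−4, ..., 4}. For each x_0, f_y(x_0, y) is a polynomial in y; find its integer roots y ∈ {−4, ..., 4}, then test f_x and f at those candidates.
  x = -4: f_y(-4, y) = -3*y**2 + 8*y - 5; vanishes at y ∈ {1}. (-4, 1): f_x = -147 ≠ 0.
  x = -3: f_y(-3, y) = -3*y**2 + 8*y - 5; vanishes at y ∈ {1}. (-3, 1): f_x = -108 ≠ 0.
  x = -2: f_y(-2, y) = -3*y**2 + 8*y - 5; vanishes at y ∈ {1}. (-2, 1): f_x = -75 ≠ 0.
  x = -1: f_y(-1, y) = -3*y**2 + 8*y - 5; vanishes at y ∈ {1}. (-1, 1): f_x = -48 ≠ 0.
  x = 0: f_y(0, y) = -3*y**2 + 8*y - 5; vanishes at y ∈ {1}. (0, 1): f_x = -27 ≠ 0.
  x = 1: f_y(1, y) = -3*y**2 + 8*y - 5; vanishes at y ∈ {1}. (1, 1): f_x = -12 ≠ 0.
  x = 2: f_y(2, y) = -3*y**2 + 8*y - 5; vanishes at y ∈ {1}. (2, 1): f_x = -3 ≠ 0.
  x = 3: f_y(3, y) = -3*y**2 + 8*y - 5; vanishes at y ∈ {1}. (3, 1): f_x = 0, f = 0 — SINGULAR.
  x = 4: f_y(4, y) = -3*y**2 + 8*y - 5; vanishes at y ∈ {1}. (4, 1): f_x = -3 ≠ 0.
Only singular point on the grid: (3, 1).
Classify: substitute x = 3 + u, y = 1 + v and expand: f = -u**3 - v**3 + v**2.
No constant or linear terms (consistent with a singular point). Quadratic part: v**2. Cubic part: -u**3 - v**3.
The quadratic part v**2 is a perfect square, so there is a single (double) tangent line v = 0, i.e. y = 1. Restricting the cubic part to that line (v = 0) leaves -u**3 ≠ 0, so f is not divisible by v and the branch is v² ≈ u**3 to lowest order — this is a cusp.
Classification: cusp.


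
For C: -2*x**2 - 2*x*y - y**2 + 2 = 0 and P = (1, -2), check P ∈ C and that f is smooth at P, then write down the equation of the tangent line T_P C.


Tangent line at P: 2*y + 4 = 0.

Step 1: f(1, -2) = 0, so P lies on C.
Step 2: partial derivatives
  f_x(x, y) = -4*x - 2*y, f_y(x, y) = -2*x - 2*y.
  f_x(P) = 0, f_y(P) = 2 (gradient nonzero, so P is smooth).
Step 3: tangent line at P: 0·(x − 1) + 2·(y − -2) = 0.
Expanding: 2*y + 4 = 0.


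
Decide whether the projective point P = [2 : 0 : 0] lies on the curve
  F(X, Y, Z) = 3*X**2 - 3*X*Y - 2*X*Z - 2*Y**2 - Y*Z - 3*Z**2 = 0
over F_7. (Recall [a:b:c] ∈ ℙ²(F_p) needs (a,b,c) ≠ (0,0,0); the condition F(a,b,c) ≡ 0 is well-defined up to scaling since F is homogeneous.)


F(2,0,0) ≡ 5 (mod 7); P is NOT on the curve.

Evaluate F(2, 0, 0) term-by-term (mod 7).
  3*X**2 ↦ 3·4·1·1 = 12
  -3*X*Y ↦ -3·2·0·1 = 0
  -2*X*Z ↦ -2·2·1·0 = 0
  -2*Y**2 ↦ -2·1·0·1 = 0
  -Y*Z ↦ -1·1·0·0 = 0
  -3*Z**2 ↦ -3·1·1·0 = 0
Sum: F(2, 0, 0) = (12) + (0) + (0) + (0) + (0) + (0) = 12.
Reducing mod 7: 12 ≡ 5 (mod 7).
Since F(a, b, c) ≡ 5 ≠ 0 (mod 7), P does NOT lie on the curve.


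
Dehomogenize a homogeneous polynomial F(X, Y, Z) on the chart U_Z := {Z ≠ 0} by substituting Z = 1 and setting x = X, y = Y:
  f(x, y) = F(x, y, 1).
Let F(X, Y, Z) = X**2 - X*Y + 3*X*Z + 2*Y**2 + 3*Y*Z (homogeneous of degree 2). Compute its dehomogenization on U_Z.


f(x, y) = x**2 - x*y + 3*x + 2*y**2 + 3*y

On U_Z we set Z = 1. Each monomial c·X^i·Y^j·Z^k in F becomes c·x^i·y^j·1^k = c·x^i·y^j.
Substituting Z = 1: F(X, Y, 1) = x**2 - x*y + 3*x + 2*y**2 + 3*y.
Note: deg(f) ≤ deg(F) = 2; strict inequality happens when F is divisible by Z (lost terms).


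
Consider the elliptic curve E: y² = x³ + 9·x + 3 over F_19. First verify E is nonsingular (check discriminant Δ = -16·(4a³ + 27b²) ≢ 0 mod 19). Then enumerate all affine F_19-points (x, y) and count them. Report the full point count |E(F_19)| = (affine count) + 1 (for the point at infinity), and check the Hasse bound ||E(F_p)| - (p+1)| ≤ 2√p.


Affine points = {(3, 0), (6, 8), (6, 11), (8, 6), (8, 13), (14, 2), (14, 17), (15, 6), (15, 13), (16, 5), (16, 14)}; affine count = 11; |E(F_19)| = 12.

Discriminant check: Δ ∝ 4a³ + 27b² = 4·9³ + 27·3² = 4·729 + 27·9 ≡ 5 (mod 19). Nonzero ⇒ E is nonsingular.
For each x ∈ F_19, compute rhs = x³ + 9·x + 3 mod 19, then count y ∈ F_19 with y² ≡ rhs.
  x = 0: rhs = 3, matching y values: none (0 points).
  x = 1: rhs = 13, matching y values: none (0 points).
  x = 2: rhs = 10, matching y values: none (0 points).
  x = 3: rhs = 0, matching y values: 0 (1 points).
  x = 4: rhs = 8, matching y values: none (0 points).
  x = 5: rhs = 2, matching y values: none (0 points).
  x = 6: rhs = 7, matching y values: 8, 11 (2 points).
  x = 7: rhs = 10, matching y values: none (0 points).
  x = 8: rhs = 17, matching y values: 6, 13 (2 points).
  x = 9: rhs = 15, matching y values: none (0 points).
  x = 10: rhs = 10, matching y values: none (0 points).
  x = 11: rhs = 8, matching y values: none (0 points).
  x = 12: rhs = 15, matching y values: none (0 points).
  x = 13: rhs = 18, matching y values: none (0 points).
  x = 14: rhs = 4, matching y values: 2, 17 (2 points).
  x = 15: rhs = 17, matching y values: 6, 13 (2 points).
  x = 16: rhs = 6, matching y values: 5, 14 (2 points).
  x = 17: rhs = 15, matching y values: none (0 points).
  x = 18: rhs = 12, matching y values: none (0 points).
Total affine count: 11.
Full point count |E(F_19)| = 11 + 1 = 12.
Hasse bound: |12 − (19+1)| = |-8| = 8 ≤ 2√19 ≈ 8.7178 ✓.


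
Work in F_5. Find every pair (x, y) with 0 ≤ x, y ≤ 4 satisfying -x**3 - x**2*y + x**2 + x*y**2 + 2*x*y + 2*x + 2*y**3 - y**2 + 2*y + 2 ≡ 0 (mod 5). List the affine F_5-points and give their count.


Affine F_5-points: {(0, 1), (3, 0), (4, 3)}; count = 3.

For each of the 25 pairs (x, y) ∈ F_5², evaluate f(x, y) mod 5. Record the zeros.
  x = 0: [0↦2, 1↦0, 2↦3, 3↦3, 4↦2]  zeros at y ∈ {1}
  x = 1: [0↦4, 1↦4, 2↦1, 3↦2, 4↦4]  zeros at y ∈ ∅
  x = 2: [0↦2, 1↦2, 2↦1, 3↦1, 4↦4]  zeros at y ∈ ∅
  x = 3: [0↦0, 1↦3, 2↦2, 3↦4, 4↦1]  zeros at y ∈ {0}
  x = 4: [0↦2, 1↦1, 2↦3, 3↦0, 4↦4]  zeros at y ∈ {3}
Collecting zeros: affine points = {(0, 1), (3, 0), (4, 3)}.
Total count |C(F_5)_aff| = 3.
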